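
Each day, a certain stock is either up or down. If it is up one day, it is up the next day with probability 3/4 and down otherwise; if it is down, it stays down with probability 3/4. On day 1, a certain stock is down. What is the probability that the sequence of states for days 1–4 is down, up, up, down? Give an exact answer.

Day 1 is given. For each transition, use the conditional probability from the current state:
P(up | down) = 1/4; P(up | up) = 3/4; P(down | up) = 1/4.
P = 1/4 × 3/4 × 1/4 = 3/64.

3/64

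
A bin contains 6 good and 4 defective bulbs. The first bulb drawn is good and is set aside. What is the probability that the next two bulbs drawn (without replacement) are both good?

5/18

After the first draw, 5 of the remaining 9 bulbs are good.
P = 5/9 × 4/8 = 20/72 = 5/18.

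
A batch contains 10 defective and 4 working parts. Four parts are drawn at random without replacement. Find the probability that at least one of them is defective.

1000/1001

P(no defective) = 4/14 × 3/13 × 2/12 × 1/11 = 24/24024 = 1/1001.
P(at least one) = 1 − 1/1001 = 1000/1001.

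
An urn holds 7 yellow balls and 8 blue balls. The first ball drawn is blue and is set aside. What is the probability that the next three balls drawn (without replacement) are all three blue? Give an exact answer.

5/52

With the first ball removed, 7 blue remain out of 14.
P = 7/14 × 6/13 × 5/12 = 210/2184 = 5/52.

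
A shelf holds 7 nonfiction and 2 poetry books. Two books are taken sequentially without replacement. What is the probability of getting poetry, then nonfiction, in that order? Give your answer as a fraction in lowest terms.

7/36

Chain rule:
P = 2/9 × 7/8 = 14/72 = 7/36.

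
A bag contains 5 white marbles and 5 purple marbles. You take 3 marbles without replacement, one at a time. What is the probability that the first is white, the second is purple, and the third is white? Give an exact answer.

5/36

Each draw changes the counts, so multiply the conditional probabilities along the sequence:
P = 5/10 × 5/9 × 4/8 = 100/720 = 5/36.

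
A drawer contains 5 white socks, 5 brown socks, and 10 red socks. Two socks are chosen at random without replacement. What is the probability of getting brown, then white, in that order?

Each draw changes the counts, so multiply the conditional probabilities along the sequence:
P = 5/20 × 5/19 = 25/380 = 5/76.

5/76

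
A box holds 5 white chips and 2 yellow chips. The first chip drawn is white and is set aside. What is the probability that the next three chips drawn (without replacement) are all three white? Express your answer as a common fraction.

1/5

After the first draw, 4 of the remaining 6 chips are white.
P = 4/6 × 3/5 × 2/4 = 24/120 = 1/5.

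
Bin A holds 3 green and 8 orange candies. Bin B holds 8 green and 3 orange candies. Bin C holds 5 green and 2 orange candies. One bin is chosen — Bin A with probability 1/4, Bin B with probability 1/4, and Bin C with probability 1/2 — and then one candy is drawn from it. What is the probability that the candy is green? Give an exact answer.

From Bin A: P(green) = 3/11.
From Bin B: P(green) = 8/11.
From Bin C: P(green) = 5/7.
Total probability = (1/4)(3/11) + (1/4)(8/11) + (1/2)(5/7) = 17/28.

17/28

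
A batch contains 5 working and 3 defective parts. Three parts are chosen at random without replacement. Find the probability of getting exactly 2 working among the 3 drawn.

15/28

One ordering (working drawn first) has probability 5/8 × 4/7 × 3/6 = 60/336 = 5/28.
There are C(3,2) = 3 such orderings, each equally likely, so P = 3 × 5/28 = 15/28.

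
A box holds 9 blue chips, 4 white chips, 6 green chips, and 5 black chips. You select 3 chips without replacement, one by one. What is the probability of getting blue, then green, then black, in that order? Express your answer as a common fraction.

45/2024

Multiply the probability of each draw given the previous ones:
P = 9/24 × 6/23 × 5/22 = 270/12144 = 45/2024.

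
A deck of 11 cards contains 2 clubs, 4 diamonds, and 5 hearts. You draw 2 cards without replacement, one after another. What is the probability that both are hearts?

P = 5/11 × 4/10 = 20/110 = 2/11.

2/11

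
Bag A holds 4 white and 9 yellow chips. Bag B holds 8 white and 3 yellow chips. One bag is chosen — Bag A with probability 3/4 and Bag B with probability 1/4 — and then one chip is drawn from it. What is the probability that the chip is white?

From Bag A: P(white) = 4/13.
From Bag B: P(white) = 8/11.
Total probability = (3/4)(4/13) + (1/4)(8/11) = 59/143.

59/143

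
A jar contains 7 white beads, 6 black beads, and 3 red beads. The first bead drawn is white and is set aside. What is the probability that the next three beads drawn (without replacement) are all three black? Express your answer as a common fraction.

After the first draw, 6 of the remaining 15 beads are black.
P = 6/15 × 5/14 × 4/13 = 120/2730 = 4/91.

4/91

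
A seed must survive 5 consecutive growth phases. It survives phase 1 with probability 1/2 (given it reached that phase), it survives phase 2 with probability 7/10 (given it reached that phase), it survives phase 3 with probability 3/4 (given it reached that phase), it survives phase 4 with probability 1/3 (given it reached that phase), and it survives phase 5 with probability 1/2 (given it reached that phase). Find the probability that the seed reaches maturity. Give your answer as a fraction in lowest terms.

The events are sequential, so multiply the conditional probabilities:
P = 1/2 × 7/10 × 3/4 × 1/3 × 1/2 = 21/480 = 7/160.

7/160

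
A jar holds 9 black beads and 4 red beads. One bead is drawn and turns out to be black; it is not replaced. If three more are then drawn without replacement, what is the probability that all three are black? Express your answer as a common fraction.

With the first bead removed, 8 black remain out of 12.
P = 8/12 × 7/11 × 6/10 = 336/1320 = 14/55.

14/55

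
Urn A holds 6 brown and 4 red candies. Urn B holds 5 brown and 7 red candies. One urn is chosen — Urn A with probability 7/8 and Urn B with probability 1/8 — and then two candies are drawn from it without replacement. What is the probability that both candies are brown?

From Urn A: P(both brown) = (6/10)(5/9) = 1/3.
From Urn B: P(both brown) = (5/12)(4/11) = 5/33.
Total probability = (7/8)(1/3) + (1/8)(5/33) = 41/132.

41/132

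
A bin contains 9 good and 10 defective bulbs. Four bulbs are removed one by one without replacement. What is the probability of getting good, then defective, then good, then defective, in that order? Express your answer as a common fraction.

Multiply the probability of each draw given the previous ones:
P = 9/19 × 10/18 × 8/17 × 9/16 = 6480/93024 = 45/646.

45/646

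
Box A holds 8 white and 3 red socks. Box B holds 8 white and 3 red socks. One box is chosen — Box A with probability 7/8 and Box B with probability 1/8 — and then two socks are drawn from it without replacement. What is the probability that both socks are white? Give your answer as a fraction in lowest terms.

From Box A: P(both white) = (8/11)(7/10) = 28/55.
From Box B: P(both white) = (8/11)(7/10) = 28/55.
Total probability = (7/8)(28/55) + (1/8)(28/55) = 28/55.

28/55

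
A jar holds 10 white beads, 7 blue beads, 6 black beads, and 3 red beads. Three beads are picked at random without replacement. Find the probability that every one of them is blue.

P(every draw is blue) = 7/26 × 6/25 × 5/24 = 210/15600 = 7/520.

7/520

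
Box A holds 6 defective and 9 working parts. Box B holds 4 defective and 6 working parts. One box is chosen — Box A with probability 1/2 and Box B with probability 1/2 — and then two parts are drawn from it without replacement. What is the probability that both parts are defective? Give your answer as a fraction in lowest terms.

29/210

From Box A: P(both defective) = (6/15)(5/14) = 1/7.
From Box B: P(both defective) = (4/10)(3/9) = 2/15.
Total probability = (1/2)(1/7) + (1/2)(2/15) = 29/210.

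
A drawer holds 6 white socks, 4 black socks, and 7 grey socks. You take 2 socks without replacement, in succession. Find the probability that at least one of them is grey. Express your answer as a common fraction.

P(no grey) = 10/17 × 9/16 = 90/272 = 45/136.
P(at least one) = 1 − 45/136 = 91/136.

91/136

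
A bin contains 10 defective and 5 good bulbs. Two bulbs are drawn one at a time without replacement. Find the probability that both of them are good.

2/21

P(every draw is good) = 5/15 × 4/14 = 20/210 = 2/21.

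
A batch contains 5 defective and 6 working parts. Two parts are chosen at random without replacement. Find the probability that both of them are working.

P(all working) = 6/11 × 5/10 = 30/110 = 3/11.

3/11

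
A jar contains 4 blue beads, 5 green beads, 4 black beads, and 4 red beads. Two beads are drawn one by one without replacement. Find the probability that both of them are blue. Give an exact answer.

P(all blue) = 4/17 × 3/16 = 12/272 = 3/68.

3/68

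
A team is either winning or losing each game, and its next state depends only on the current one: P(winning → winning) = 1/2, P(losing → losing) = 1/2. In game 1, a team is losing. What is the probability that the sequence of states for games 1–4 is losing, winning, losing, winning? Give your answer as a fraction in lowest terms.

Game 1 is given. For each transition, use the conditional probability from the current state:
P(winning | losing) = 1/2; P(losing | winning) = 1/2; P(winning | losing) = 1/2.
P = 1/2 × 1/2 × 1/2 = 1/8.

1/8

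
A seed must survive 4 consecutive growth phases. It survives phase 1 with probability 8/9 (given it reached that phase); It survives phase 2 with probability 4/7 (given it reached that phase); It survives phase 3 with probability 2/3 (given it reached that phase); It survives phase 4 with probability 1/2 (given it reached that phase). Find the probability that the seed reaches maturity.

Multiplying along the chain,
P = 8/9 × 4/7 × 2/3 × 1/2 = 64/378 = 32/189.

32/189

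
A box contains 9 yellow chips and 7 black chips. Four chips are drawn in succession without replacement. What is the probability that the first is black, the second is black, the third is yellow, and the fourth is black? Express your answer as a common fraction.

Chain rule:
P = 7/16 × 6/15 × 9/14 × 5/13 = 1890/43680 = 9/208.

9/208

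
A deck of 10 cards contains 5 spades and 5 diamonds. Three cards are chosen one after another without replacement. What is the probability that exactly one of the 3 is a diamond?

5/12

One ordering (a diamond drawn first) has probability 5/10 × 5/9 × 4/8 = 100/720 = 5/36.
There are C(3,1) = 3 such orderings, each equally likely, so P = 3 × 5/36 = 5/12.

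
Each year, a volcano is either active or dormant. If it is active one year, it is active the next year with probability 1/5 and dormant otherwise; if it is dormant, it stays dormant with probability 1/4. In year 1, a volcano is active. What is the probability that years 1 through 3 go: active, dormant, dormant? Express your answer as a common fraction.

Year 1 is given. For each transition, use the conditional probability from the current state:
P(dormant | active) = 4/5; P(dormant | dormant) = 1/4.
P = 4/5 × 1/4 = 4/20 = 1/5.

1/5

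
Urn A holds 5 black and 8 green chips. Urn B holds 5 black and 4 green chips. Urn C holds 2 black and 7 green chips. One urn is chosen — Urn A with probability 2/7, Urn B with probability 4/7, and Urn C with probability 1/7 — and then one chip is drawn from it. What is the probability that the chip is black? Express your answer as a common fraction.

376/819

From Urn A: P(black) = 5/13.
From Urn B: P(black) = 5/9.
From Urn C: P(black) = 2/9.
Total probability = (2/7)(5/13) + (4/7)(5/9) + (1/7)(2/9) = 376/819.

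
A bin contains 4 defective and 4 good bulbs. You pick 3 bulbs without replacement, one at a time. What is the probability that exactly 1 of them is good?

3/7

One ordering (good drawn first) has probability 4/8 × 4/7 × 3/6 = 48/336 = 1/7.
There are C(3,1) = 3 such orderings, each equally likely, so P = 3 × 1/7 = 3/7.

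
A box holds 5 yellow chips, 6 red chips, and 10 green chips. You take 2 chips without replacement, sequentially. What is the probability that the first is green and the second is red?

1/7

Chain rule:
P = 10/21 × 6/20 = 60/420 = 1/7.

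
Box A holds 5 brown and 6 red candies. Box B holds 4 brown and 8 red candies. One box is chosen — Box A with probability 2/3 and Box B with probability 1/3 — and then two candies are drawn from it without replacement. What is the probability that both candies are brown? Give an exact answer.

From Box A: P(both brown) = (5/11)(4/10) = 2/11.
From Box B: P(both brown) = (4/12)(3/11) = 1/11.
Total probability = (2/3)(2/11) + (1/3)(1/11) = 5/33.

5/33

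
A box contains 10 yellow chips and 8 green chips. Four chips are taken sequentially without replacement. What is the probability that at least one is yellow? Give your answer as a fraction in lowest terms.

299/306

P(no yellow) = 8/18 × 7/17 × 6/16 × 5/15 = 1680/73440 = 7/306.
P(at least one) = 1 − 7/306 = 299/306.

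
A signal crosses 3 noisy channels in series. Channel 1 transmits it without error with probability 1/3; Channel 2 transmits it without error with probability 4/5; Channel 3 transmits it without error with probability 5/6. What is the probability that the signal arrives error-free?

Multiplying along the chain,
P = 1/3 × 4/5 × 5/6 = 20/90 = 2/9.

2/9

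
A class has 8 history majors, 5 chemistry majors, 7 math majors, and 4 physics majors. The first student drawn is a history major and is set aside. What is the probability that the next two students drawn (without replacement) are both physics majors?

6/253

After the first draw, 4 of the remaining 23 students are physics majors.
P = 4/23 × 3/22 = 12/506 = 6/253.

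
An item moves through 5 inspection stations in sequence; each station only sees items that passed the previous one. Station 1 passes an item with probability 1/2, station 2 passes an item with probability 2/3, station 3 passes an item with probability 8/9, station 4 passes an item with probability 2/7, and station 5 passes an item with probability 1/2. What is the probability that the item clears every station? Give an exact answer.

Each stage is reached only if all earlier stages succeed, so
P = 1/2 × 2/3 × 8/9 × 2/7 × 1/2 = 32/756 = 8/189.

8/189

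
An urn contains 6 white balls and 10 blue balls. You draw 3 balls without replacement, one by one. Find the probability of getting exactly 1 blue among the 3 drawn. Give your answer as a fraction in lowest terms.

15/56

One ordering (blue drawn first) has probability 10/16 × 6/15 × 5/14 = 300/3360 = 5/56.
There are C(3,1) = 3 such orderings, each equally likely, so P = 3 × 5/56 = 15/56.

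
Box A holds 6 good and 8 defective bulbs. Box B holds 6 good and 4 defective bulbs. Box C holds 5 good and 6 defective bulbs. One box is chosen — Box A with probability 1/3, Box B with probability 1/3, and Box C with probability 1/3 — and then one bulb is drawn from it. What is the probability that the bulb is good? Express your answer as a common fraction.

From Box A: P(good) = 6/14.
From Box B: P(good) = 6/10.
From Box C: P(good) = 5/11.
Total probability = (1/3)(6/14) + (1/3)(6/10) + (1/3)(5/11) = 571/1155.

571/1155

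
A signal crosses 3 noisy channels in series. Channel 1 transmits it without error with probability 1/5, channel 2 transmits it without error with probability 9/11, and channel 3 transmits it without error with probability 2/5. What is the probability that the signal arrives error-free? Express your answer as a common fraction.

18/275

Each stage is reached only if all earlier stages succeed, so
P = 1/5 × 9/11 × 2/5 = 18/275.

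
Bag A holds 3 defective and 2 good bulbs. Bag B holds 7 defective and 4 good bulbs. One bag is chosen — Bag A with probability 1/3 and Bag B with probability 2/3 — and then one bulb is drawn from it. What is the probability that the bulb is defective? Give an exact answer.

103/165

From Bag A: P(defective) = 3/5.
From Bag B: P(defective) = 7/11.
Total probability = (1/3)(3/5) + (2/3)(7/11) = 103/165.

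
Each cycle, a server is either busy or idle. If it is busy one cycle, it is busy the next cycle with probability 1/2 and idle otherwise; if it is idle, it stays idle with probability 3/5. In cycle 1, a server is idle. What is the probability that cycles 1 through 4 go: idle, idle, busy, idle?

3/25

Cycle 1 is given. For each transition, use the conditional probability from the current state:
P(idle | idle) = 3/5; P(busy | idle) = 2/5; P(idle | busy) = 1/2.
P = 3/5 × 2/5 × 1/2 = 6/50 = 3/25.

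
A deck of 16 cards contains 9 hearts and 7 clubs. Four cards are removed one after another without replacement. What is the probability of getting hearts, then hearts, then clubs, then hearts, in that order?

21/260

Multiply the probability of each draw given the previous ones:
P = 9/16 × 8/15 × 7/14 × 7/13 = 3528/43680 = 21/260.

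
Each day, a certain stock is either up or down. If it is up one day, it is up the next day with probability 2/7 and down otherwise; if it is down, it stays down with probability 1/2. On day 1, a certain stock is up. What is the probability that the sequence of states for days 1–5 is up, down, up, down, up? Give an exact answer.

Day 1 is given. For each transition, use the conditional probability from the current state:
P(down | up) = 5/7; P(up | down) = 1/2; P(down | up) = 5/7; P(up | down) = 1/2.
P = 5/7 × 1/2 × 5/7 × 1/2 = 25/196.

25/196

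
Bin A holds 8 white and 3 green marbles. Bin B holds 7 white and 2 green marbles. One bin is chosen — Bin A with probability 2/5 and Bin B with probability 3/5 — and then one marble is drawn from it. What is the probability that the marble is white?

From Bin A: P(white) = 8/11.
From Bin B: P(white) = 7/9.
Total probability = (2/5)(8/11) + (3/5)(7/9) = 25/33.

25/33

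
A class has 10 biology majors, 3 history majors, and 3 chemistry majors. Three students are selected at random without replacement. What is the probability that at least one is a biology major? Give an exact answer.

P(no biology majors) = 6/16 × 5/15 × 4/14 = 120/3360 = 1/28.
P(at least one) = 1 − 1/28 = 27/28.

27/28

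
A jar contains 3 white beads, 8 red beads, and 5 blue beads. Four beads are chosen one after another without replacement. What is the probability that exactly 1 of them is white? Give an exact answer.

33/70

One ordering (white drawn first) has probability 3/16 × 13/15 × 12/14 × 11/13 = 5148/43680 = 33/280.
There are C(4,1) = 4 such orderings, each equally likely, so P = 4 × 33/280 = 33/70.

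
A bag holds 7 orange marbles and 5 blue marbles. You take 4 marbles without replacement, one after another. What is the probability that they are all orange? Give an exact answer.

7/99

P(every draw is orange) = 7/12 × 6/11 × 5/10 × 4/9 = 840/11880 = 7/99.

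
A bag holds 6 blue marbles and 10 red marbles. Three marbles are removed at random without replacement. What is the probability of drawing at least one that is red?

27/28

P(no red) = 6/16 × 5/15 × 4/14 = 120/3360 = 1/28.
P(at least one) = 1 − 1/28 = 27/28.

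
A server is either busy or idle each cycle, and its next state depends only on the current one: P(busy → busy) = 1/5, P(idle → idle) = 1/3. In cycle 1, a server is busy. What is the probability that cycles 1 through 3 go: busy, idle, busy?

8/15

Cycle 1 is given. For each transition, use the conditional probability from the current state:
P(idle | busy) = 4/5; P(busy | idle) = 2/3.
P = 4/5 × 2/3 = 8/15.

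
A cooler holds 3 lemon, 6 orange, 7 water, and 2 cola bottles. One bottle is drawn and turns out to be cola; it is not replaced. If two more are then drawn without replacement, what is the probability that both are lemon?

3/136

With the first bottle removed, 3 lemon remain out of 17.
P = 3/17 × 2/16 = 6/272 = 3/136.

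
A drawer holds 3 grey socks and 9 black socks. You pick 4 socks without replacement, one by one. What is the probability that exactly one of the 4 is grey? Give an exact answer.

One ordering (grey drawn first) has probability 3/12 × 9/11 × 8/10 × 7/9 = 1512/11880 = 7/55.
There are C(4,1) = 4 such orderings, each equally likely, so P = 4 × 7/55 = 28/55.

28/55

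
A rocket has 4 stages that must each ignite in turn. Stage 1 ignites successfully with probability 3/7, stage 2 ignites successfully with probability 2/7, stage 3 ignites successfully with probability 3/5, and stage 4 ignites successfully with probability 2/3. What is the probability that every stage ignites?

Multiplying along the chain,
P = 3/7 × 2/7 × 3/5 × 2/3 = 36/735 = 12/245.

12/245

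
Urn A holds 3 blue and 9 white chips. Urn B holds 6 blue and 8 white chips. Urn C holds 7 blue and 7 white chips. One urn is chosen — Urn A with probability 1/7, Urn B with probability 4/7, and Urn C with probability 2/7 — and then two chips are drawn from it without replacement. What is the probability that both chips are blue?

2335/14014

From Urn A: P(both blue) = (3/12)(2/11) = 1/22.
From Urn B: P(both blue) = (6/14)(5/13) = 15/91.
From Urn C: P(both blue) = (7/14)(6/13) = 3/13.
Total probability = (1/7)(1/22) + (4/7)(15/91) + (2/7)(3/13) = 2335/14014.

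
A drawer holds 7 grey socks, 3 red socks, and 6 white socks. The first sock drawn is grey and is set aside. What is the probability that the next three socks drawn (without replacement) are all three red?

With the first sock removed, 3 red remain out of 15.
P = 3/15 × 2/14 × 1/13 = 6/2730 = 1/455.

1/455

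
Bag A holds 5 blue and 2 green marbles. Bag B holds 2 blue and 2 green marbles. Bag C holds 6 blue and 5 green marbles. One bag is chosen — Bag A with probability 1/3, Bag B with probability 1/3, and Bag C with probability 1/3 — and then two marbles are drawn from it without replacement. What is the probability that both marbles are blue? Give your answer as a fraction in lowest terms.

47/154

From Bag A: P(both blue) = (5/7)(4/6) = 10/21.
From Bag B: P(both blue) = (2/4)(1/3) = 1/6.
From Bag C: P(both blue) = (6/11)(5/10) = 3/11.
Total probability = (1/3)(10/21) + (1/3)(1/6) + (1/3)(3/11) = 47/154.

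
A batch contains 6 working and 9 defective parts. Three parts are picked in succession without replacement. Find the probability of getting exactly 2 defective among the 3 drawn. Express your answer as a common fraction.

216/455

One ordering (defective drawn first) has probability 9/15 × 8/14 × 6/13 = 432/2730 = 72/455.
There are C(3,2) = 3 such orderings, each equally likely, so P = 3 × 72/455 = 216/455.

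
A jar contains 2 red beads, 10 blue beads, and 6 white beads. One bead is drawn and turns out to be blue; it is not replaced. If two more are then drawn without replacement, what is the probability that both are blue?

9/34

With the first bead removed, 9 blue remain out of 17.
P = 9/17 × 8/16 = 72/272 = 9/34.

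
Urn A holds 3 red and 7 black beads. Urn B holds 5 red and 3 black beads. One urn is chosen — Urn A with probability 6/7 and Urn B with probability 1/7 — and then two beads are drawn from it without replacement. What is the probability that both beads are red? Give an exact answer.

From Urn A: P(both red) = (3/10)(2/9) = 1/15.
From Urn B: P(both red) = (5/8)(4/7) = 5/14.
Total probability = (6/7)(1/15) + (1/7)(5/14) = 53/490.

53/490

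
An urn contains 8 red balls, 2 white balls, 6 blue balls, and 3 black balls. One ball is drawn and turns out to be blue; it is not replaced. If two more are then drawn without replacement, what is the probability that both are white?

1/153

After the first draw, 2 of the remaining 18 balls are white.
P = 2/18 × 1/17 = 2/306 = 1/153.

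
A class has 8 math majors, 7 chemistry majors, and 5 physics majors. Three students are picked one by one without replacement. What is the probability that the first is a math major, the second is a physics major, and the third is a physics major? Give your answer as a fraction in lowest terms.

Each draw changes the counts, so multiply the conditional probabilities along the sequence:
P = 8/20 × 5/19 × 4/18 = 160/6840 = 4/171.

4/171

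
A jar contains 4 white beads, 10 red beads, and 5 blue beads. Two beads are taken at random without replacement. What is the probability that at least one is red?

15/19

P(no red) = 9/19 × 8/18 = 72/342 = 4/19.
P(at least one) = 1 − 4/19 = 15/19.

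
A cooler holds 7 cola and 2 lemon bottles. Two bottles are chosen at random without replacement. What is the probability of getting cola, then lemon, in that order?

Each draw changes the counts, so multiply the conditional probabilities along the sequence:
P = 7/9 × 2/8 = 14/72 = 7/36.

7/36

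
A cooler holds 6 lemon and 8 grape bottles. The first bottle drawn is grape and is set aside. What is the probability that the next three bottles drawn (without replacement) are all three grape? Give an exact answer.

With the first bottle removed, 7 grape remain out of 13.
P = 7/13 × 6/12 × 5/11 = 210/1716 = 35/286.

35/286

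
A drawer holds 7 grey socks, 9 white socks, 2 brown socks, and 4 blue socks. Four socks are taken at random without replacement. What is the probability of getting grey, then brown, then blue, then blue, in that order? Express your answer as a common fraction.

Multiply the probability of each draw given the previous ones:
P = 7/22 × 2/21 × 4/20 × 3/19 = 168/175560 = 1/1045.

1/1045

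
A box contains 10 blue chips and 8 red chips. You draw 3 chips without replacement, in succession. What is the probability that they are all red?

P(every draw is red) = 8/18 × 7/17 × 6/16 = 336/4896 = 7/102.

7/102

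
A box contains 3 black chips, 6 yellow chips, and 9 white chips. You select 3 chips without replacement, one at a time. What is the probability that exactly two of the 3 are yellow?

One ordering (yellow drawn first) has probability 6/18 × 5/17 × 12/16 = 360/4896 = 5/68.
There are C(3,2) = 3 such orderings, each equally likely, so P = 3 × 5/68 = 15/68.

15/68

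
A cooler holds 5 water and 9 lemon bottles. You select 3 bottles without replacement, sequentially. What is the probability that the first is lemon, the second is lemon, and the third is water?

15/91

Multiply the probability of each draw given the previous ones:
P = 9/14 × 8/13 × 5/12 = 360/2184 = 15/91.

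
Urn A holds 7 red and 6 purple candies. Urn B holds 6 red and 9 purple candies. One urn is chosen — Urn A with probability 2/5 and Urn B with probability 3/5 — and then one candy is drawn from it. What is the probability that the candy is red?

From Urn A: P(red) = 7/13.
From Urn B: P(red) = 6/15.
Total probability = (2/5)(7/13) + (3/5)(6/15) = 148/325.

148/325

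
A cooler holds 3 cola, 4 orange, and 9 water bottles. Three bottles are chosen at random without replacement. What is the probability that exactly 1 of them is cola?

117/280

One ordering (cola drawn first) has probability 3/16 × 13/15 × 12/14 = 468/3360 = 39/280.
There are C(3,1) = 3 such orderings, each equally likely, so P = 3 × 39/280 = 117/280.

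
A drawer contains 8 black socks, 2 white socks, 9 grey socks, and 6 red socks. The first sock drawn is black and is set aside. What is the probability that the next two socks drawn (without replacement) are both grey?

After the first draw, 9 of the remaining 24 socks are grey.
P = 9/24 × 8/23 = 72/552 = 3/23.

3/23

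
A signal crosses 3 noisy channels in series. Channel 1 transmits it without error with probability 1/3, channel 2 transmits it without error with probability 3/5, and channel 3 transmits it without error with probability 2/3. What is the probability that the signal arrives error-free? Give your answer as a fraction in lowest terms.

2/15

The events are sequential, so multiply the conditional probabilities:
P = 1/3 × 3/5 × 2/3 = 6/45 = 2/15.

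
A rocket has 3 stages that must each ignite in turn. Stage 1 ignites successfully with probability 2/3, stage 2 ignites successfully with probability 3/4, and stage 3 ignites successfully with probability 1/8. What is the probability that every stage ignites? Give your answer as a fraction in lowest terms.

1/16

The events are sequential, so multiply the conditional probabilities:
P = 2/3 × 3/4 × 1/8 = 6/96 = 1/16.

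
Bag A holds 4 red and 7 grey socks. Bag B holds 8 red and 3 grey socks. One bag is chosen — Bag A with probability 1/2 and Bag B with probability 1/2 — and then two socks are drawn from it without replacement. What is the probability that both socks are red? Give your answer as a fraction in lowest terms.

From Bag A: P(both red) = (4/11)(3/10) = 6/55.
From Bag B: P(both red) = (8/11)(7/10) = 28/55.
Total probability = (1/2)(6/55) + (1/2)(28/55) = 17/55.

17/55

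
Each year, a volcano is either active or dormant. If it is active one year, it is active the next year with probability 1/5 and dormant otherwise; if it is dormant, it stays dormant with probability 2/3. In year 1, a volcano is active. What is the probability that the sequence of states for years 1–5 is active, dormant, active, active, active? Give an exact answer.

Year 1 is given. For each transition, use the conditional probability from the current state:
P(dormant | active) = 4/5; P(active | dormant) = 1/3; P(active | active) = 1/5; P(active | active) = 1/5.
P = 4/5 × 1/3 × 1/5 × 1/5 = 4/375.

4/375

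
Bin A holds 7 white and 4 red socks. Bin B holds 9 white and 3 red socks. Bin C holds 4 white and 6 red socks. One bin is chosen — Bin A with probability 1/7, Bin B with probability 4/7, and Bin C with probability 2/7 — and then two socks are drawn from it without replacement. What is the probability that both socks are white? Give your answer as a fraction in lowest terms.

467/1155

From Bin A: P(both white) = (7/11)(6/10) = 21/55.
From Bin B: P(both white) = (9/12)(8/11) = 6/11.
From Bin C: P(both white) = (4/10)(3/9) = 2/15.
Total probability = (1/7)(21/55) + (4/7)(6/11) + (2/7)(2/15) = 467/1155.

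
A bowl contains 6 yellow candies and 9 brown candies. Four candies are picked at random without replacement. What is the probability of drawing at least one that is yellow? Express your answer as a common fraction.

59/65

P(no yellow) = 9/15 × 8/14 × 7/13 × 6/12 = 3024/32760 = 6/65.
P(at least one) = 1 − 6/65 = 59/65.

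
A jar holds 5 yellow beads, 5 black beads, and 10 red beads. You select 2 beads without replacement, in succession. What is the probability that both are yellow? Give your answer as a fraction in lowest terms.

P = 5/20 × 4/19 = 20/380 = 1/19.

1/19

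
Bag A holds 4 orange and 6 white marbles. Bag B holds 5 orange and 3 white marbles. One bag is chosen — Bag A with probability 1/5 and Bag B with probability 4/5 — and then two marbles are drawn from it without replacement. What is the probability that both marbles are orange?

From Bag A: P(both orange) = (4/10)(3/9) = 2/15.
From Bag B: P(both orange) = (5/8)(4/7) = 5/14.
Total probability = (1/5)(2/15) + (4/5)(5/14) = 164/525.

164/525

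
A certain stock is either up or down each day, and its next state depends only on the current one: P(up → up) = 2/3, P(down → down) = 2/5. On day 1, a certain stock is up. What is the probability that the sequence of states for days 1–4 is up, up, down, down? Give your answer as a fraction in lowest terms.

4/45

Day 1 is given. For each transition, use the conditional probability from the current state:
P(up | up) = 2/3; P(down | up) = 1/3; P(down | down) = 2/5.
P = 2/3 × 1/3 × 2/5 = 4/45.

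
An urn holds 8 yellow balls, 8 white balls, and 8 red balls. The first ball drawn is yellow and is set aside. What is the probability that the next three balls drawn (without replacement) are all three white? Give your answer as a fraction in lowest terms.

After the first draw, 8 of the remaining 23 balls are white.
P = 8/23 × 7/22 × 6/21 = 336/10626 = 8/253.

8/253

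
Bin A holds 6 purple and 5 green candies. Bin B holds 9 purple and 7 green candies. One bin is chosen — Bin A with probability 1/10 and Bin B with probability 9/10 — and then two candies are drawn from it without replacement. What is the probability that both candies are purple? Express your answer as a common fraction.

From Bin A: P(both purple) = (6/11)(5/10) = 3/11.
From Bin B: P(both purple) = (9/16)(8/15) = 3/10.
Total probability = (1/10)(3/11) + (9/10)(3/10) = 327/1100.

327/1100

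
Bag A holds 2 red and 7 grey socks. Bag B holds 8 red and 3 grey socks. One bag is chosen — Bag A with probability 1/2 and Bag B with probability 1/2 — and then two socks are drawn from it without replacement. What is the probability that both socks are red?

1063/3960

From Bag A: P(both red) = (2/9)(1/8) = 1/36.
From Bag B: P(both red) = (8/11)(7/10) = 28/55.
Total probability = (1/2)(1/36) + (1/2)(28/55) = 1063/3960.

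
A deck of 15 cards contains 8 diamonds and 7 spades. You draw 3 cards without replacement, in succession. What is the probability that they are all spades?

P(every draw is a spade) = 7/15 × 6/14 × 5/13 = 210/2730 = 1/13.

1/13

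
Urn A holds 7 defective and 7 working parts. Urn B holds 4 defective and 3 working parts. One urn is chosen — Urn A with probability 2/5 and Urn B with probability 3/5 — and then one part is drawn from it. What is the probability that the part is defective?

From Urn A: P(defective) = 7/14.
From Urn B: P(defective) = 4/7.
Total probability = (2/5)(7/14) + (3/5)(4/7) = 19/35.

19/35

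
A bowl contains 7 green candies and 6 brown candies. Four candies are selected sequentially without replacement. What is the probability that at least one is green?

140/143

P(no green) = 6/13 × 5/12 × 4/11 × 3/10 = 360/17160 = 3/143.
P(at least one) = 1 − 3/143 = 140/143.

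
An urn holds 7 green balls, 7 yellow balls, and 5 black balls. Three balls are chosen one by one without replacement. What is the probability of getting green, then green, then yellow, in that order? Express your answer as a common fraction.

Each draw changes the counts, so multiply the conditional probabilities along the sequence:
P = 7/19 × 6/18 × 7/17 = 294/5814 = 49/969.

49/969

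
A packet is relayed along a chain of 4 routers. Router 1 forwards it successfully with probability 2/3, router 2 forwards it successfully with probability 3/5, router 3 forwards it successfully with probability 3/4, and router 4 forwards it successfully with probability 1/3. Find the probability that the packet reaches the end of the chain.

Each stage is reached only if all earlier stages succeed, so
P = 2/3 × 3/5 × 3/4 × 1/3 = 18/180 = 1/10.

1/10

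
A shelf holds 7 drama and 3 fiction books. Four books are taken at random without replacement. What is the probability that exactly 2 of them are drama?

One ordering (drama drawn first) has probability 7/10 × 6/9 × 3/8 × 2/7 = 252/5040 = 1/20.
There are C(4,2) = 6 such orderings, each equally likely, so P = 6 × 1/20 = 3/10.

3/10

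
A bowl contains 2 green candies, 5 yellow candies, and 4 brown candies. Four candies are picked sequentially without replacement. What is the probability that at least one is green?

34/55

P(no green) = 9/11 × 8/10 × 7/9 × 6/8 = 3024/7920 = 21/55.
P(at least one) = 1 − 21/55 = 34/55.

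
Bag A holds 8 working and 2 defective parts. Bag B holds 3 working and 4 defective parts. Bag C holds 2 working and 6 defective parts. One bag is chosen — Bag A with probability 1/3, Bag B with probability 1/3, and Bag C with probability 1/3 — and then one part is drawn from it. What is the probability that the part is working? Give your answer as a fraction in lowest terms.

69/140

From Bag A: P(working) = 8/10.
From Bag B: P(working) = 3/7.
From Bag C: P(working) = 2/8.
Total probability = (1/3)(8/10) + (1/3)(3/7) + (1/3)(2/8) = 69/140.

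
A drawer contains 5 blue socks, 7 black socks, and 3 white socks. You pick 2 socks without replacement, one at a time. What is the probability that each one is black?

P(every draw is black) = 7/15 × 6/14 = 42/210 = 1/5.

1/5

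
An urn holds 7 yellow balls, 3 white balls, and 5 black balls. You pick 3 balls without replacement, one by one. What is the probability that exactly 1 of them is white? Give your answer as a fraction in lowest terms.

198/455

One ordering (white drawn first) has probability 3/15 × 12/14 × 11/13 = 396/2730 = 66/455.
There are C(3,1) = 3 such orderings, each equally likely, so P = 3 × 66/455 = 198/455.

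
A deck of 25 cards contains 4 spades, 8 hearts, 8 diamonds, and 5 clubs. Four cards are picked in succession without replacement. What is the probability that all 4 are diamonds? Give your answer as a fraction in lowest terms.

P(every draw is a diamond) = 8/25 × 7/24 × 6/23 × 5/22 = 1680/303600 = 7/1265.

7/1265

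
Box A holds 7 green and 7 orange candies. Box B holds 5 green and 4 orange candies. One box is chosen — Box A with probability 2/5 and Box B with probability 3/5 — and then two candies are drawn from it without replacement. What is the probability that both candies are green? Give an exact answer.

From Box A: P(both green) = (7/14)(6/13) = 3/13.
From Box B: P(both green) = (5/9)(4/8) = 5/18.
Total probability = (2/5)(3/13) + (3/5)(5/18) = 101/390.

101/390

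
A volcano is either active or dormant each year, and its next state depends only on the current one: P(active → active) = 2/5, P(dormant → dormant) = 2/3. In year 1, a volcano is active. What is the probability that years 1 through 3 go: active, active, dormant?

Year 1 is given. For each transition, use the conditional probability from the current state:
P(active | active) = 2/5; P(dormant | active) = 3/5.
P = 2/5 × 3/5 = 6/25.

6/25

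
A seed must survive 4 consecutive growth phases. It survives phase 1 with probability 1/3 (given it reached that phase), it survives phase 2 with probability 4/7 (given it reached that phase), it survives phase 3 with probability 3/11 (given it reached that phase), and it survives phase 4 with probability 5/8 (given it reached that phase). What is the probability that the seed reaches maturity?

Each stage is reached only if all earlier stages succeed, so
P = 1/3 × 4/7 × 3/11 × 5/8 = 60/1848 = 5/154.

5/154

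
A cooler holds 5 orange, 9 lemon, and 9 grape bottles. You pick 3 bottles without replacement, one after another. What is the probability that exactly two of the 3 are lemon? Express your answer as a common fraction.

72/253

One ordering (lemon drawn first) has probability 9/23 × 8/22 × 14/21 = 1008/10626 = 24/253.
There are C(3,2) = 3 such orderings, each equally likely, so P = 3 × 24/253 = 72/253.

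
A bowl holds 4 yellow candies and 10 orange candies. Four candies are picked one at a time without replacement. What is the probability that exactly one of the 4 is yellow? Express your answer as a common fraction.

One ordering (yellow drawn first) has probability 4/14 × 10/13 × 9/12 × 8/11 = 2880/24024 = 120/1001.
There are C(4,1) = 4 such orderings, each equally likely, so P = 4 × 120/1001 = 480/1001.

480/1001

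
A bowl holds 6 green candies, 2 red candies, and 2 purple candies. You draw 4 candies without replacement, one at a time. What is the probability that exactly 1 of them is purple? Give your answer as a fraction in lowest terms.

One ordering (purple drawn first) has probability 2/10 × 8/9 × 7/8 × 6/7 = 672/5040 = 2/15.
There are C(4,1) = 4 such orderings, each equally likely, so P = 4 × 2/15 = 8/15.

8/15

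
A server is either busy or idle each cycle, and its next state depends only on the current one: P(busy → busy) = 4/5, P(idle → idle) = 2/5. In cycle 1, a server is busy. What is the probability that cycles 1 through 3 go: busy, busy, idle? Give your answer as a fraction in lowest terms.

4/25

Cycle 1 is given. For each transition, use the conditional probability from the current state:
P(busy | busy) = 4/5; P(idle | busy) = 1/5.
P = 4/5 × 1/5 = 4/25.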